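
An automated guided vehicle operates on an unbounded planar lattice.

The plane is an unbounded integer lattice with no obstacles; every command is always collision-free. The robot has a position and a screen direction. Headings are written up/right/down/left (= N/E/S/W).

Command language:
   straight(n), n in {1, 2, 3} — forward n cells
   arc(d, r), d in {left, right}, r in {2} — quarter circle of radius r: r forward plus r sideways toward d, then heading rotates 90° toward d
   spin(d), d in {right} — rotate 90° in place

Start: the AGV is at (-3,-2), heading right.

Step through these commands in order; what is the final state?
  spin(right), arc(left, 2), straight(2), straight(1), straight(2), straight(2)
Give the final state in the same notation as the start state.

at (6,-4), heading right

t0: at (-3,-2), heading right
1. spin(right) → at (-3,-2), heading down
2. arc(left, 2) → at (-1,-4), heading right
3. straight(2) → at (1,-4), heading right
4. straight(1) → at (2,-4), heading right
5. straight(2) → at (4,-4), heading right
6. straight(2) → at (6,-4), heading right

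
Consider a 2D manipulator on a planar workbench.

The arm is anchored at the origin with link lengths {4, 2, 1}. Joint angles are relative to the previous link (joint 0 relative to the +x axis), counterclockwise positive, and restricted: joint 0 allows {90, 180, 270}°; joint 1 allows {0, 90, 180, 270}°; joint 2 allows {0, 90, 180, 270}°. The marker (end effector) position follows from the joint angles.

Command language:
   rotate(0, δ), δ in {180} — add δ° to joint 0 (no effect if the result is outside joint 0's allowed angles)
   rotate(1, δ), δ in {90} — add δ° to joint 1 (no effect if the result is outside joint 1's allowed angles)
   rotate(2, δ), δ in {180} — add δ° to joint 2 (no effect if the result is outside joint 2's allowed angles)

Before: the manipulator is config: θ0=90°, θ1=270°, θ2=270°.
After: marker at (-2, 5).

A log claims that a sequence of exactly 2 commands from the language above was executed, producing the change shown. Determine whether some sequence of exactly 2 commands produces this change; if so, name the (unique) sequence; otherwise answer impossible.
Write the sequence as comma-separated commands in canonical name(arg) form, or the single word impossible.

begin: config: θ0=90°, θ1=270°, θ2=270°
1. rotate(1, 90) → config: θ0=90°, θ1=0°, θ2=270°
2. rotate(1, 90) → config: θ0=90°, θ1=90°, θ2=270°
no rival 2-sequence matches.

rotate(1, 90), rotate(1, 90)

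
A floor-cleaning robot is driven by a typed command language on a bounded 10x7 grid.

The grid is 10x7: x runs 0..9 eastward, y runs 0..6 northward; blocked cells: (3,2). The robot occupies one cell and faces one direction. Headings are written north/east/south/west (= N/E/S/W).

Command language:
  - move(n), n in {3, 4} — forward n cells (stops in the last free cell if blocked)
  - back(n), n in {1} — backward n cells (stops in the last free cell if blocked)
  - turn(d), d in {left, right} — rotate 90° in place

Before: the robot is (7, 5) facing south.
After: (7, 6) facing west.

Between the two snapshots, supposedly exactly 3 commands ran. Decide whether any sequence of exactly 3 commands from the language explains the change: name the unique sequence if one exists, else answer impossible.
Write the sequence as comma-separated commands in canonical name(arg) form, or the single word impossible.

key: cell and facing (now W) both changed — the 3 commands mix motion and turning
from: (7, 5) facing south
1. back(1) → (7, 6) facing south
2. back(1) → (7, 6) facing south
3. turn(right) → (7, 6) facing west
uniquely the one of 125 3-step routes that fits.

back(1), back(1), turn(right)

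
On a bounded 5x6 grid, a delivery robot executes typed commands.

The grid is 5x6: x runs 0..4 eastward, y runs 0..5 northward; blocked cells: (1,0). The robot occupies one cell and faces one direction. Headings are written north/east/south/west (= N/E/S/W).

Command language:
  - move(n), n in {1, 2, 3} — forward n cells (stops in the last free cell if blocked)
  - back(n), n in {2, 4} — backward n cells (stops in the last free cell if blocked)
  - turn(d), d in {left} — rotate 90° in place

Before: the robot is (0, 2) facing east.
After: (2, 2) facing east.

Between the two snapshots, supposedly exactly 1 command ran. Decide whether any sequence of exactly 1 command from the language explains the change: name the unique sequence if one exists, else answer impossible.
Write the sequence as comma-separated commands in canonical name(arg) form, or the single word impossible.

key: still facing E — the one step turns nothing
from: (0, 2) facing east
[1] after move(2): (2, 2) facing east
uniquely the one of 6 1-step routes that fits.

move(2)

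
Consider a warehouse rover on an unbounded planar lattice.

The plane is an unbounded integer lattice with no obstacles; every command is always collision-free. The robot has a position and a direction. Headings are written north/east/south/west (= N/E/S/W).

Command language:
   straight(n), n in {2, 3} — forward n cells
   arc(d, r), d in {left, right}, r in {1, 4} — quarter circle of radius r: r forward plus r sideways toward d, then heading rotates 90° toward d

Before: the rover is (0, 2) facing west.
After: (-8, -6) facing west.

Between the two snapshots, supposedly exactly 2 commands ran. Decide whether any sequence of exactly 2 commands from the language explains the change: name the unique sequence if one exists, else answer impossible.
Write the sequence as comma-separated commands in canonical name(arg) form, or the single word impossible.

key: heading stays W — rotations cancel among the 2 commands
initial: (0, 2) facing west
[1] after arc(left, 4): (-4, -2) facing south
[2] after arc(right, 4): (-8, -6) facing west
no other 2-command option fits: unique.

arc(left, 4), arc(right, 4)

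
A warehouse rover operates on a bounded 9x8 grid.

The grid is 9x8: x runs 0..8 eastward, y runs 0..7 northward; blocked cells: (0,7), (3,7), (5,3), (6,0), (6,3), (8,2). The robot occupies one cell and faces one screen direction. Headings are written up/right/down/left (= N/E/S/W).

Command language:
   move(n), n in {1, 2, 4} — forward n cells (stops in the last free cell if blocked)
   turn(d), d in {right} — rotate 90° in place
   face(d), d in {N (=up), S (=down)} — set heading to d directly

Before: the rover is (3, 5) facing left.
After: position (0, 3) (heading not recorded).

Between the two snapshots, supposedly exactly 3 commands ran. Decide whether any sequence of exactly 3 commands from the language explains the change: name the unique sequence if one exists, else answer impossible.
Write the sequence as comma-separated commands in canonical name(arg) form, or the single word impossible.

key: move(4) runs into the grid edge before its full distance
t0: (3, 5) facing left
[1] after move(4): (0, 5) facing left
[2] after face(S): (0, 5) facing down
[3] after move(2): (0, 3) facing down
all 216 alternatives checked — unique.

move(4), face(S), move(2)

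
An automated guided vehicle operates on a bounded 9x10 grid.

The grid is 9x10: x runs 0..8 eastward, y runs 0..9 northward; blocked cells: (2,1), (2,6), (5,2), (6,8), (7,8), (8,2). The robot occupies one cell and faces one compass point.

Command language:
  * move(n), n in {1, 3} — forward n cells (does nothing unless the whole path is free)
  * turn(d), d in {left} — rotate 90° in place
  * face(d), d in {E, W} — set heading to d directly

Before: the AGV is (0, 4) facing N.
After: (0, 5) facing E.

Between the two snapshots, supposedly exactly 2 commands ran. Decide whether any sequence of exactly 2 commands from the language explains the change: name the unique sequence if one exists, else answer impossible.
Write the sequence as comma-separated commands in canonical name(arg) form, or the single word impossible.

key: cell and facing (now E) both changed — the 2 commands mix motion and turning
from: (0, 4) facing N
[1] after move(1): (0, 5) facing N
[2] after face(E): (0, 5) facing E
uniquely the one of 25 2-step routes that fits.

move(1), face(E)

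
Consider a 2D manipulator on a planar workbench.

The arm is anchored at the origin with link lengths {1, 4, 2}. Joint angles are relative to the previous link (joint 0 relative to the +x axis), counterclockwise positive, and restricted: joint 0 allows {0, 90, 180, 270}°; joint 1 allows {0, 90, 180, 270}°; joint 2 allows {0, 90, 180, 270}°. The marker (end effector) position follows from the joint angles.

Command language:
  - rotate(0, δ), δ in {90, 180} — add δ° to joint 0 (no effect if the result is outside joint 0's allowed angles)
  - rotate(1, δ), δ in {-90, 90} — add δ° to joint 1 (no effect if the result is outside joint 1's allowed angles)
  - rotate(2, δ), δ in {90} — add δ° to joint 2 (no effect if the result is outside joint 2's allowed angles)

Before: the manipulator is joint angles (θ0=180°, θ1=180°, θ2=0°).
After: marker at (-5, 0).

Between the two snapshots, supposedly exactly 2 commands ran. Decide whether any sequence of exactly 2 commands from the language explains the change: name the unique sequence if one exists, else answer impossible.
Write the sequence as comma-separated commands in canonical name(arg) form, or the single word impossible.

start: joint angles (θ0=180°, θ1=180°, θ2=0°)
step 1 (rotate(0, 90)): joint angles (θ0=270°, θ1=180°, θ2=0°)
step 2 (rotate(0, 90)): joint angles (θ0=0°, θ1=180°, θ2=0°)
no rival 2-sequence matches.

rotate(0, 90), rotate(0, 90)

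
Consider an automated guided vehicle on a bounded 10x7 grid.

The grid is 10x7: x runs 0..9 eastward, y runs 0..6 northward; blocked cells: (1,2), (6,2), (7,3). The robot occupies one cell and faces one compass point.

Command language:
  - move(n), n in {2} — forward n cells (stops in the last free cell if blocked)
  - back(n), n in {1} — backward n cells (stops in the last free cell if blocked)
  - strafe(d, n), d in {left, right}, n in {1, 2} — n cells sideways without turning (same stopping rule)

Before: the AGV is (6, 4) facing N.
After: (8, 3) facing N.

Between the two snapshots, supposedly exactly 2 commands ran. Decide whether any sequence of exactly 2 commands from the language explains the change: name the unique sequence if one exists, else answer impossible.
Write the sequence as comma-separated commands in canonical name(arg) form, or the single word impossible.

key: still facing N at the end — nothing in the sequence rotates
from: (6, 4) facing N
[1] after strafe(right, 2): (8, 4) facing N
[2] after back(1): (8, 3) facing N
all 36 alternatives checked — unique.

strafe(right, 2), back(1)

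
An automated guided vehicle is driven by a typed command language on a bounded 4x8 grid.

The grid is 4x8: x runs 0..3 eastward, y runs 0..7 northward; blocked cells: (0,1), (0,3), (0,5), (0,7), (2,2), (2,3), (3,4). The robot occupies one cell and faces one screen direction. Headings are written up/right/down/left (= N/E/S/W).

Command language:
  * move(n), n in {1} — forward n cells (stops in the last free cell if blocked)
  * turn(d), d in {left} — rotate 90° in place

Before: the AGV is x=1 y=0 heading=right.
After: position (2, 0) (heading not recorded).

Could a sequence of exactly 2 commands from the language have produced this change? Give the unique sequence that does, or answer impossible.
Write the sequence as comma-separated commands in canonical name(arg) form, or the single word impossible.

key: order matters: swapping move(1) and turn(left) lands elsewhere
from: x=1 y=0 heading=right
t=1 move(1) ⇒ x=2 y=0 heading=right
t=2 turn(left) ⇒ x=2 y=0 heading=up
all 4 alternatives checked — unique.

move(1), turn(left)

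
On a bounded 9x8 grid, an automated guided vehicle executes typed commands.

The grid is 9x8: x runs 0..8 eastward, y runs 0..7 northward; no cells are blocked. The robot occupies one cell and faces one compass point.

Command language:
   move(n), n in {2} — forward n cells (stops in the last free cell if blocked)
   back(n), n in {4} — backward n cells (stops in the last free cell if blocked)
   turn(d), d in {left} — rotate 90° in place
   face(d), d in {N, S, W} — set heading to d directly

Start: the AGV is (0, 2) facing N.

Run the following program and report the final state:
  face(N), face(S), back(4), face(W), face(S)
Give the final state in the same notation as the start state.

(0, 6) facing S

initial: (0, 2) facing N
1. face(N) → (0, 2) facing N
2. face(S) → (0, 2) facing S
3. back(4) → (0, 6) facing S
4. face(W) → (0, 6) facing W
5. face(S) → (0, 6) facing S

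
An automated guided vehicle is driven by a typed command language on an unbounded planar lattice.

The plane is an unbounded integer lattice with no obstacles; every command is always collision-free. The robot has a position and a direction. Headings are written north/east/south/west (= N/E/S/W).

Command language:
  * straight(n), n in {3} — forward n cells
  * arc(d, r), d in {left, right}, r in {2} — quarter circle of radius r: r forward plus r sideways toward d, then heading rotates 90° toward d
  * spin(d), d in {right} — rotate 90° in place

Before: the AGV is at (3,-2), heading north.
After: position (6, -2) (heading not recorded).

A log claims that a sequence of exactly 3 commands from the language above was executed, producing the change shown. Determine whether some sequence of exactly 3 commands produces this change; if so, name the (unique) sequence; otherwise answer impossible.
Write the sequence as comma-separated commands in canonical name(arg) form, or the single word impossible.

begin: at (3,-2), heading north
1. spin(right) → at (3,-2), heading east
2. straight(3) → at (6,-2), heading east
3. spin(right) → at (6,-2), heading south
no other 3-command option fits: unique.

spin(right), straight(3), spin(right)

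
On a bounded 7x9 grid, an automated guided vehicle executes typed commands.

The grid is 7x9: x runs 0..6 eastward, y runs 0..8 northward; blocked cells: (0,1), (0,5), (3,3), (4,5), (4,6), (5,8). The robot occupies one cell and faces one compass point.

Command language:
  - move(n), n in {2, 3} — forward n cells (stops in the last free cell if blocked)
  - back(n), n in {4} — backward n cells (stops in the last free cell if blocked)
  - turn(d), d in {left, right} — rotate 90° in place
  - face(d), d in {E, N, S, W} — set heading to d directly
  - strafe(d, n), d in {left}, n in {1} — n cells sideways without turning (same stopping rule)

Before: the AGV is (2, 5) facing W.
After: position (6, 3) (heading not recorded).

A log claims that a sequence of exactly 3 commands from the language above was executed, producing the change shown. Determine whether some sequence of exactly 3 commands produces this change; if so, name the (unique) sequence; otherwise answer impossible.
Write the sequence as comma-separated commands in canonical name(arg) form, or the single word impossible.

strafe(left, 1), back(4), strafe(left, 1)

initial: (2, 5) facing W
[1] after strafe(left, 1): (2, 4) facing W
[2] after back(4): (6, 4) facing W
[3] after strafe(left, 1): (6, 3) facing W
no rival 3-sequence matches.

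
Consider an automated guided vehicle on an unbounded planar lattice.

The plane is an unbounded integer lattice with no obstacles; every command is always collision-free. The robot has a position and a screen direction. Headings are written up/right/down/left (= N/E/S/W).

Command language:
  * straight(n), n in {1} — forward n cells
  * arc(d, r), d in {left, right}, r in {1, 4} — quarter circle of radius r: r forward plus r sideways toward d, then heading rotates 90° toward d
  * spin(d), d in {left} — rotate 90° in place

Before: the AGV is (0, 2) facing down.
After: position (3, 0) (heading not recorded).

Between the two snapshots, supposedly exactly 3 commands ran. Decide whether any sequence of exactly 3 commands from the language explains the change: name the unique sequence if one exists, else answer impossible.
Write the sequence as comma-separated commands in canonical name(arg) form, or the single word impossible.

arc(left, 1), straight(1), arc(right, 1)

key: order matters: swapping arc(left, 1) and arc(right, 1) lands elsewhere
begin: (0, 2) facing down
step 1 (arc(left, 1)): (1, 1) facing right
step 2 (straight(1)): (2, 1) facing right
step 3 (arc(right, 1)): (3, 0) facing down
uniquely the one of 216 3-step routes that fits.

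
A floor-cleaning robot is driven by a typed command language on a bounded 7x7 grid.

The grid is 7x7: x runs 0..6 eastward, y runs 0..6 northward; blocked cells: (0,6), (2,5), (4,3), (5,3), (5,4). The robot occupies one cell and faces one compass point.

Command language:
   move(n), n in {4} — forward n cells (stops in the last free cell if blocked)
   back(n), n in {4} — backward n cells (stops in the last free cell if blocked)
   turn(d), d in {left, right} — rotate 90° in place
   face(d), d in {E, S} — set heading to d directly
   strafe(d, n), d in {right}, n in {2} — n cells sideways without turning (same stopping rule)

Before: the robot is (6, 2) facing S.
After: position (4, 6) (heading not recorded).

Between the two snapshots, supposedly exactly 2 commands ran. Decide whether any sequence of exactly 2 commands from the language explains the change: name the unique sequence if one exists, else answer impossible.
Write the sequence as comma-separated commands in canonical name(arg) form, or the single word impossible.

back(4), strafe(right, 2)

key: running strafe(right, 2) before back(4) would end elsewhere — order is forced
initial: (6, 2) facing S
1. back(4) → (6, 6) facing S
2. strafe(right, 2) → (4, 6) facing S
uniquely the one of 49 2-step routes that fits.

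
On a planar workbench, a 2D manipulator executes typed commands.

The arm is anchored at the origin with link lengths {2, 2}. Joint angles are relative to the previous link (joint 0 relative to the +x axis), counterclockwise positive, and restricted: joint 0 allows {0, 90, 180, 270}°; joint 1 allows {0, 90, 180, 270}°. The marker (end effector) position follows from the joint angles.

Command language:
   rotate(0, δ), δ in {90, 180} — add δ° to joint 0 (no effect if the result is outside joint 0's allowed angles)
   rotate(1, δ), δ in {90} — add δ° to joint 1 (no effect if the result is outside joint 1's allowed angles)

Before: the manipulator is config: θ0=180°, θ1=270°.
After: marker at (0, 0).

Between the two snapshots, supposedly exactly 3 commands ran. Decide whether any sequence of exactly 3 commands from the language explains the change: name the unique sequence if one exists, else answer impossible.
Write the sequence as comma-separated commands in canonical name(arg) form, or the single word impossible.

rotate(1, 90), rotate(1, 90), rotate(1, 90)

initial: config: θ0=180°, θ1=270°
[1] after rotate(1, 90): config: θ0=180°, θ1=0°
[2] after rotate(1, 90): config: θ0=180°, θ1=90°
[3] after rotate(1, 90): config: θ0=180°, θ1=180°
no other 3-command option fits: unique.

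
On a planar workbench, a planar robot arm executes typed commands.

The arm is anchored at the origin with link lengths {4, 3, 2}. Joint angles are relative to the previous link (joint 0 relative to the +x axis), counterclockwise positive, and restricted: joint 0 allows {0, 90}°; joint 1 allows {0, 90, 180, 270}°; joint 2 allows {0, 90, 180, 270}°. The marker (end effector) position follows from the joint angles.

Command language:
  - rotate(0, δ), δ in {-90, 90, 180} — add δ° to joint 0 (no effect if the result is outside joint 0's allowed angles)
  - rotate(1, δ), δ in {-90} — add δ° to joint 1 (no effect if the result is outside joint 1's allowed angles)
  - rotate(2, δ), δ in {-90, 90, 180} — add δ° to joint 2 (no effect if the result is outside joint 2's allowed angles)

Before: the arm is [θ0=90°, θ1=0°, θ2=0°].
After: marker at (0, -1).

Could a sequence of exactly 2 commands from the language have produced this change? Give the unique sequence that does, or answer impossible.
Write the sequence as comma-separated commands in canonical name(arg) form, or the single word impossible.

rotate(1, -90), rotate(1, -90)

from: [θ0=90°, θ1=0°, θ2=0°]
t=1 rotate(1, -90) ⇒ [θ0=90°, θ1=270°, θ2=0°]
t=2 rotate(1, -90) ⇒ [θ0=90°, θ1=180°, θ2=0°]
uniquely the one of 49 2-step routes that fits.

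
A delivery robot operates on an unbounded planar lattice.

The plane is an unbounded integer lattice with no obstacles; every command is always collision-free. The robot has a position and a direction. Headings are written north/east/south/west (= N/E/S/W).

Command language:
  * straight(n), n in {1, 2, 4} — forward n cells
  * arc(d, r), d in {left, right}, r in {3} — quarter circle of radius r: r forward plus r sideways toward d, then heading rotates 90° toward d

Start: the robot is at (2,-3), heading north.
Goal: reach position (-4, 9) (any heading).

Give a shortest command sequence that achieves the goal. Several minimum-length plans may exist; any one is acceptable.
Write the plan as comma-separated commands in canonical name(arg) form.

arc(left, 3), arc(right, 3), straight(2), straight(4)

begin: at (2,-3), heading north
1. arc(left, 3) → at (-1,0), heading west
2. arc(right, 3) → at (-4,3), heading north
3. straight(2) → at (-4,5), heading north
4. straight(4) → at (-4,9), heading north
nothing shorter than 4 reaches the goal.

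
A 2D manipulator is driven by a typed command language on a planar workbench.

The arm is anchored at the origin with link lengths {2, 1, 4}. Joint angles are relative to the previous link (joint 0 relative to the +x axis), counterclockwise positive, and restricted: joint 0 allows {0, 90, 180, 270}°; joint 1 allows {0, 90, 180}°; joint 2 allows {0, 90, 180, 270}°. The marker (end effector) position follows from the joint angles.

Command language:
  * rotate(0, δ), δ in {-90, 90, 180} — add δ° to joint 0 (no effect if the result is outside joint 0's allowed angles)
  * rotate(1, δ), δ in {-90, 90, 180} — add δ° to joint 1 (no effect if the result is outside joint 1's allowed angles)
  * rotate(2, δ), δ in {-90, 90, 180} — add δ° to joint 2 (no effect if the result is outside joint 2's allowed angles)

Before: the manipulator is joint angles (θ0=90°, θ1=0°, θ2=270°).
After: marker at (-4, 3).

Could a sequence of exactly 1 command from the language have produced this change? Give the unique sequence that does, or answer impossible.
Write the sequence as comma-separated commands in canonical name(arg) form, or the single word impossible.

t0: joint angles (θ0=90°, θ1=0°, θ2=270°)
step 1 (rotate(2, 180)): joint angles (θ0=90°, θ1=0°, θ2=90°)
no other 1-command option fits: unique.

rotate(2, 180)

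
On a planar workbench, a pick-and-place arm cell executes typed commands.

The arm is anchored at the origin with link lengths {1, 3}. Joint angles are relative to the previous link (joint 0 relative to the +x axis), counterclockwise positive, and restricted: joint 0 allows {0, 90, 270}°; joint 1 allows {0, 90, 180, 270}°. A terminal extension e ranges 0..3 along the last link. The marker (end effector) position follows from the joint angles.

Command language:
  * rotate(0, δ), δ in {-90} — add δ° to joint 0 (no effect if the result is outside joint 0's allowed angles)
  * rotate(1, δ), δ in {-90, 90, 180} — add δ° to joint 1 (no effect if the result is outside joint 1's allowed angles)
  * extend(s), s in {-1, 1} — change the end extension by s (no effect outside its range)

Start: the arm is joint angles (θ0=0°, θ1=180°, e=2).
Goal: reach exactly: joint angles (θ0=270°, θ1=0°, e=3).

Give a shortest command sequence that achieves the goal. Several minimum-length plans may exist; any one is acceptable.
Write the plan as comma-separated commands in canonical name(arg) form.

start: joint angles (θ0=0°, θ1=180°, e=2)
1. rotate(1, 180) → joint angles (θ0=0°, θ1=0°, e=2)
2. extend(1) → joint angles (θ0=0°, θ1=0°, e=3)
3. rotate(0, -90) → joint angles (θ0=270°, θ1=0°, e=3)
shorter routes all fall short; 3 is best.

rotate(1, 180), extend(1), rotate(0, -90)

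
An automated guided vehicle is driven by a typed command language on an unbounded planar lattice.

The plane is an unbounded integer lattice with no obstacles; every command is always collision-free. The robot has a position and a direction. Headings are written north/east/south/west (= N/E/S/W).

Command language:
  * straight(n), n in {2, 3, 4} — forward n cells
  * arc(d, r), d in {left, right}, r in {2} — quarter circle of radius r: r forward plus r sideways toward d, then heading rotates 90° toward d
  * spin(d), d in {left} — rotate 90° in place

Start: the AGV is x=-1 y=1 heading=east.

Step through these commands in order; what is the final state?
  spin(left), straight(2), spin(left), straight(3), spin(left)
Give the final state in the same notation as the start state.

t0: x=-1 y=1 heading=east
step 1 (spin(left)): x=-1 y=1 heading=north
step 2 (straight(2)): x=-1 y=3 heading=north
step 3 (spin(left)): x=-1 y=3 heading=west
step 4 (straight(3)): x=-4 y=3 heading=west
step 5 (spin(left)): x=-4 y=3 heading=south

x=-4 y=3 heading=south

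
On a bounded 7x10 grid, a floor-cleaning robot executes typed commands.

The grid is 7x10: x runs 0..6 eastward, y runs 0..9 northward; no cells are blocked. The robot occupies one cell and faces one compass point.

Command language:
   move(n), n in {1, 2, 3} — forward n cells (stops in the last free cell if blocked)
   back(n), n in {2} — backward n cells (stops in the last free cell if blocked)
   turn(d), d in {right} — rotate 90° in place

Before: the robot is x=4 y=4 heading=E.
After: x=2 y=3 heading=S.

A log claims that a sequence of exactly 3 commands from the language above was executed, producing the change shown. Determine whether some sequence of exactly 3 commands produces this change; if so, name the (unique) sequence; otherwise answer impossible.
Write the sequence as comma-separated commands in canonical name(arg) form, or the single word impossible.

key: cell and facing (now S) both changed — the 3 commands mix motion and turning
begin: x=4 y=4 heading=E
t=1 back(2) ⇒ x=2 y=4 heading=E
t=2 turn(right) ⇒ x=2 y=4 heading=S
t=3 move(1) ⇒ x=2 y=3 heading=S
no rival 3-sequence matches.

back(2), turn(right), move(1)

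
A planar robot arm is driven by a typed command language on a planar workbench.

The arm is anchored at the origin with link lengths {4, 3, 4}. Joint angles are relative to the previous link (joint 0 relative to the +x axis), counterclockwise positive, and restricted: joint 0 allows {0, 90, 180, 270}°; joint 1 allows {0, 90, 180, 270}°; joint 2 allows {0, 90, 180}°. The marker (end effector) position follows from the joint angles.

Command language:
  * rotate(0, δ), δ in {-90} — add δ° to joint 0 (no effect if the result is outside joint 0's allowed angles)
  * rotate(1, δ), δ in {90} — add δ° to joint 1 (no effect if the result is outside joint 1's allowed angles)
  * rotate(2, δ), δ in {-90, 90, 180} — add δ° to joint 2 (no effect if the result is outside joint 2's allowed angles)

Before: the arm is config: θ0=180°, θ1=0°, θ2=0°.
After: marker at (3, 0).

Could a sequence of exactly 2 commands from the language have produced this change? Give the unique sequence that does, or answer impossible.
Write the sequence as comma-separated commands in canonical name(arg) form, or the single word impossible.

rotate(1, 90), rotate(1, 90)

from: config: θ0=180°, θ1=0°, θ2=0°
[1] after rotate(1, 90): config: θ0=180°, θ1=90°, θ2=0°
[2] after rotate(1, 90): config: θ0=180°, θ1=180°, θ2=0°
no rival 2-sequence matches.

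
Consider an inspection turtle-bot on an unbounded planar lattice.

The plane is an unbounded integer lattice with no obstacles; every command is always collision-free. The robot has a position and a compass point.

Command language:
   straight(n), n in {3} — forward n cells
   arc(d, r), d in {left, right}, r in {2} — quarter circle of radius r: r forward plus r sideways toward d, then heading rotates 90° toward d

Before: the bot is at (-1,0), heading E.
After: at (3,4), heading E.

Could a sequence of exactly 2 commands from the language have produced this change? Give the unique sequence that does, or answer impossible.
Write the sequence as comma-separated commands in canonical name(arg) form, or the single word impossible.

key: running arc(right, 2) before arc(left, 2) would end elsewhere — order is forced
t0: at (-1,0), heading E
step 1 (arc(left, 2)): at (1,2), heading N
step 2 (arc(right, 2)): at (3,4), heading E
uniquely the one of 9 2-step routes that fits.

arc(left, 2), arc(right, 2)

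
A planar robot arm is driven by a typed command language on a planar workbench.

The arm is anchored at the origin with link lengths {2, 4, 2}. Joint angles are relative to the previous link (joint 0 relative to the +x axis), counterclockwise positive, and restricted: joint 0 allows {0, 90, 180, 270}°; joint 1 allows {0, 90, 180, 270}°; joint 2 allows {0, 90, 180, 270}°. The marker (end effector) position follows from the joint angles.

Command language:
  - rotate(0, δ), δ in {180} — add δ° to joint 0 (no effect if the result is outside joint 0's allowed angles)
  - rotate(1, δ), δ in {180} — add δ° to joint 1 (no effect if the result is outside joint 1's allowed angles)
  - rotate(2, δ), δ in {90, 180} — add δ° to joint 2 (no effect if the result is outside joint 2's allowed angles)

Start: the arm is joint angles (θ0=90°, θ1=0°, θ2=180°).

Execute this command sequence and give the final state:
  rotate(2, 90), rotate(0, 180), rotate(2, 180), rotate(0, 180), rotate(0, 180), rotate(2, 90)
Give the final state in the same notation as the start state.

begin: joint angles (θ0=90°, θ1=0°, θ2=180°)
t=1 rotate(2, 90) ⇒ joint angles (θ0=90°, θ1=0°, θ2=270°)
t=2 rotate(0, 180) ⇒ joint angles (θ0=270°, θ1=0°, θ2=270°)
t=3 rotate(2, 180) ⇒ joint angles (θ0=270°, θ1=0°, θ2=90°)
t=4 rotate(0, 180) ⇒ joint angles (θ0=90°, θ1=0°, θ2=90°)
t=5 rotate(0, 180) ⇒ joint angles (θ0=270°, θ1=0°, θ2=90°)
t=6 rotate(2, 90) ⇒ joint angles (θ0=270°, θ1=0°, θ2=180°)

joint angles (θ0=270°, θ1=0°, θ2=180°)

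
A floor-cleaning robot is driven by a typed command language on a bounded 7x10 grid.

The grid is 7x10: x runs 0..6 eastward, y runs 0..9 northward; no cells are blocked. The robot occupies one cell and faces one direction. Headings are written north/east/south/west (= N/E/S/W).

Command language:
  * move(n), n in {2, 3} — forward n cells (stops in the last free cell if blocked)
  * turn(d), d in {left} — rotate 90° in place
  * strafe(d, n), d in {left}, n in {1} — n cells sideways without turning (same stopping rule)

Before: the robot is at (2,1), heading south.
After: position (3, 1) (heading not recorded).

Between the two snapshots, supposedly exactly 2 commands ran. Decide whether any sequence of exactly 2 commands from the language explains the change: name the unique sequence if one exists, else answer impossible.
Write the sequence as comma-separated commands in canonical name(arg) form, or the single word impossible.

key: running turn(left) before strafe(left, 1) would end elsewhere — order is forced
initial: at (2,1), heading south
step 1 (strafe(left, 1)): at (3,1), heading south
step 2 (turn(left)): at (3,1), heading east
uniquely the one of 16 2-step routes that fits.

strafe(left, 1), turn(left)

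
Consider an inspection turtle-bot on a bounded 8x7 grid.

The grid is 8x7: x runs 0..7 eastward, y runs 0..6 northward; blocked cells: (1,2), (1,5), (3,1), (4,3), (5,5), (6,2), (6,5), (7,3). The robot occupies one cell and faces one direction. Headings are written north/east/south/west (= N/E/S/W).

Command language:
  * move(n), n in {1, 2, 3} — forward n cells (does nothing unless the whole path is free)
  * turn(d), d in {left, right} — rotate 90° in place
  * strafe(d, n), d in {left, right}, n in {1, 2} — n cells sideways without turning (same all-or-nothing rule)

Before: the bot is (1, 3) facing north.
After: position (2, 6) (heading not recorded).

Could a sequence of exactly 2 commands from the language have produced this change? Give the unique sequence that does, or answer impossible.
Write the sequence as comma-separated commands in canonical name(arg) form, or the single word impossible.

key: running move(3) before strafe(right, 1) would end elsewhere — order is forced
initial: (1, 3) facing north
t=1 strafe(right, 1) ⇒ (2, 3) facing north
t=2 move(3) ⇒ (2, 6) facing north
uniquely the one of 81 2-step routes that fits.

strafe(right, 1), move(3)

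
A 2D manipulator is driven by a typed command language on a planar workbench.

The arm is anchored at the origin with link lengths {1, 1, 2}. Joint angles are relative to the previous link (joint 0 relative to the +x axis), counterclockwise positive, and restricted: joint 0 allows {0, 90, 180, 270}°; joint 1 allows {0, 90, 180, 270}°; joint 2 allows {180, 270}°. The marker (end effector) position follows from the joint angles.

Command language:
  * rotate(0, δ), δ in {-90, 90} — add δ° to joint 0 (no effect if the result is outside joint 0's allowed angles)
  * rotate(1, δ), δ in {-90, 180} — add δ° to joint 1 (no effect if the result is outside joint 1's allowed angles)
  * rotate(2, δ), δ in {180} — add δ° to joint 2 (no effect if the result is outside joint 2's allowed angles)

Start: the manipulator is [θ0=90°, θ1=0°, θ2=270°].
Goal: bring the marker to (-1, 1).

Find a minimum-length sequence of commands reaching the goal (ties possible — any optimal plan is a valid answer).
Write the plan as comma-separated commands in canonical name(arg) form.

begin: [θ0=90°, θ1=0°, θ2=270°]
1. rotate(1, -90) → [θ0=90°, θ1=270°, θ2=270°]
2. rotate(0, -90) → [θ0=0°, θ1=270°, θ2=270°]
3. rotate(0, -90) → [θ0=270°, θ1=270°, θ2=270°]
shorter routes all fall short; 3 is best.

rotate(1, -90), rotate(0, -90), rotate(0, -90)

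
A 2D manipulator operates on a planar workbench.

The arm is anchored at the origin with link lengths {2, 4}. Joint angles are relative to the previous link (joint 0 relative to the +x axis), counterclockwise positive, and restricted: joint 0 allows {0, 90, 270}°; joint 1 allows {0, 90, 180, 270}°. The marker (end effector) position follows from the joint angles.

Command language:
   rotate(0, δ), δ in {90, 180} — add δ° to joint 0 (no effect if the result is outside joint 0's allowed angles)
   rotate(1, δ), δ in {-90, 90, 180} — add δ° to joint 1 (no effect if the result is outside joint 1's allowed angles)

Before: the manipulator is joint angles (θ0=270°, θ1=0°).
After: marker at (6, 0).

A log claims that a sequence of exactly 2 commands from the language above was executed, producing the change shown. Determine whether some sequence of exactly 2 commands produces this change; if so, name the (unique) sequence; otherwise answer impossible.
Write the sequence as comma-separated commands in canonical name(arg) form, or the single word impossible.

key: order matters: swapping rotate(0, 90) and rotate(0, 180) lands elsewhere
t0: joint angles (θ0=270°, θ1=0°)
step 1 (rotate(0, 90)): joint angles (θ0=0°, θ1=0°)
step 2 (rotate(0, 180)): joint angles (θ0=0°, θ1=0°)
all 25 alternatives checked — unique.

rotate(0, 90), rotate(0, 180)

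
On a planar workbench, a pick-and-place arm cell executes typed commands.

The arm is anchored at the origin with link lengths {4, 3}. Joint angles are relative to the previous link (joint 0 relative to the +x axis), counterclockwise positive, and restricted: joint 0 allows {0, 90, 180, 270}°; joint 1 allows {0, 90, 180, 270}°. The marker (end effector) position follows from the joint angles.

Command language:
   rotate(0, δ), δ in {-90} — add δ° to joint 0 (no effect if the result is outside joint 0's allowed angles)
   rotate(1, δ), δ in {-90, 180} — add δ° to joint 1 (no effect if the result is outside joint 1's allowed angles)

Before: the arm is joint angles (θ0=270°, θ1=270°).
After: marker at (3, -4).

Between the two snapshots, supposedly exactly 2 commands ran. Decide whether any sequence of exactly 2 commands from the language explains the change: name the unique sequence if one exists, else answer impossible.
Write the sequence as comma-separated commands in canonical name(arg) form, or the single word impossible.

initial: joint angles (θ0=270°, θ1=270°)
1. rotate(1, -90) → joint angles (θ0=270°, θ1=180°)
2. rotate(1, -90) → joint angles (θ0=270°, θ1=90°)
all 9 alternatives checked — unique.

rotate(1, -90), rotate(1, -90)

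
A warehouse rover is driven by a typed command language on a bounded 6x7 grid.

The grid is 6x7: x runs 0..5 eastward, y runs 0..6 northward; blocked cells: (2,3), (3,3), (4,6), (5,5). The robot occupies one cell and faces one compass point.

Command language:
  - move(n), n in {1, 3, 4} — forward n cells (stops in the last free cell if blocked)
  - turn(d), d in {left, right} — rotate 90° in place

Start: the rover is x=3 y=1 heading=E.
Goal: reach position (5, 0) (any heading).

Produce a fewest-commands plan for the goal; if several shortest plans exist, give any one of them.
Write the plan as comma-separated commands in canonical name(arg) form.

move(4), turn(right), move(4)

start: x=3 y=1 heading=E
1. move(4) → x=5 y=1 heading=E
2. turn(right) → x=5 y=1 heading=S
3. move(4) → x=5 y=0 heading=S
shorter routes all fall short; 3 is best.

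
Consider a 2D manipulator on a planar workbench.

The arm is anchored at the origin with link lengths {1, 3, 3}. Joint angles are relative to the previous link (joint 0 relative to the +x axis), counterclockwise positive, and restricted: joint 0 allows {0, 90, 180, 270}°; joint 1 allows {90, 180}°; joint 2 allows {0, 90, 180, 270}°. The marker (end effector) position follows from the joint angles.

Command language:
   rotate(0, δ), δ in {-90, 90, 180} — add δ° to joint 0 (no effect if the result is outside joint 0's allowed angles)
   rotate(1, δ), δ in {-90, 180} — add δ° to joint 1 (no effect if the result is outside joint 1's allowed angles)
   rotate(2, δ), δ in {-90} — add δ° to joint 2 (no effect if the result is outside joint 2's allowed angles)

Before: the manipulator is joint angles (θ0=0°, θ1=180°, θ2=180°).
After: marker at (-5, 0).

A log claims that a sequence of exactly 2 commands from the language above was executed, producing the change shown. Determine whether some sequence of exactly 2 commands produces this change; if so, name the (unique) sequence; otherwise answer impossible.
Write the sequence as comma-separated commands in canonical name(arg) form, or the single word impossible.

begin: joint angles (θ0=0°, θ1=180°, θ2=180°)
[1] after rotate(2, -90): joint angles (θ0=0°, θ1=180°, θ2=90°)
[2] after rotate(2, -90): joint angles (θ0=0°, θ1=180°, θ2=0°)
all 36 alternatives checked — unique.

rotate(2, -90), rotate(2, -90)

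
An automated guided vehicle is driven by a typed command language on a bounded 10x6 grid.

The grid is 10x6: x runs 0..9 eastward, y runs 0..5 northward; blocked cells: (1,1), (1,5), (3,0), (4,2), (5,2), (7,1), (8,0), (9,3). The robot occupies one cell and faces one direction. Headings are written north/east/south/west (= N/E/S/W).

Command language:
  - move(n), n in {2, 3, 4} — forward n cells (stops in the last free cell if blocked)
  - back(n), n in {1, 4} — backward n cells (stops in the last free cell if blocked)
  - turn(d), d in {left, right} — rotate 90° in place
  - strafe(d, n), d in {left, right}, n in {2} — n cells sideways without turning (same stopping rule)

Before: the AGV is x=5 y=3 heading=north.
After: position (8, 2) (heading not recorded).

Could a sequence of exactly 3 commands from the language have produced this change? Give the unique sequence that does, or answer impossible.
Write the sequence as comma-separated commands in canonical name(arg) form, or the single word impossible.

key: the second strafe(right, 2) is stopped early by the blocked cell at (9,3)
start: x=5 y=3 heading=north
[1] after strafe(right, 2): x=7 y=3 heading=north
[2] after strafe(right, 2): x=8 y=3 heading=north
[3] after back(1): x=8 y=2 heading=north
all 729 alternatives checked — unique.

strafe(right, 2), strafe(right, 2), back(1)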